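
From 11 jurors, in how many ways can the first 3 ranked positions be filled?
P(11,3) = 11!/(11-3)! = 990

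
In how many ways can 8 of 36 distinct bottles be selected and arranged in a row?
P(36,8) = 36!/(36-8)! = 1220096908800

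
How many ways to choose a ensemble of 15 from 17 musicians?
C(17,15) = 17!/(15!×2!) = 136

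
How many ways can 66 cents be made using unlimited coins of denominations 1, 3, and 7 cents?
Coefficient of x^66 in 1/(1-x^1) · 1/(1-x^3) · 1/(1-x^7). Case on j = number of 7-cent coins (j = 0..9); remainder r = 66 - 7j is made from {1,3} in ⌊r/3⌋+1 ways. r = 66, 59, 52, 45, 38, 31, 24, 17, 10, 3 → 23 + 20 + 18 + 16 + 13 + 11 + 9 + 6 + 4 + 2 = 122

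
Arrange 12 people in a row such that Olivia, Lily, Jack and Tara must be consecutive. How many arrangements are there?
Treat the 4 as one block: (12-4+1)! × 4! = 362880 × 24 = 8709120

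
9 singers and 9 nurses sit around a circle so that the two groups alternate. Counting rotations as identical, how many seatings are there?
Fix one of the singers: (9-1)! ways for the remaining singers, × 9! ways for the nurses = 40320 × 362880 = 14631321600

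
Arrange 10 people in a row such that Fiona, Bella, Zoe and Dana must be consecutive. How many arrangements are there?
Treat the 4 as one block: (10-4+1)! × 4! = 5040 × 24 = 120960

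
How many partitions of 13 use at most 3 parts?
By conjugation, equals partitions of 13 into parts ≤ 3. Let r_j(i) = number of partitions of i into parts ≤ j, for i = 0..13. r_1(i) = 1 for all i; r_j(i) = r_{j-1}(i) + r_j(i-j). Rows j = 2..3: ≤2: 1 1 2 2 3 3 4 4 5 5 6 6 7 7; ≤3: 1 1 2 3 4 5 7 8 10 12 14 16 19 21. r_3(13) = 21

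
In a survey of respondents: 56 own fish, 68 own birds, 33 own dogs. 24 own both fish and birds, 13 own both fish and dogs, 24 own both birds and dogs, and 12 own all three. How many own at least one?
|A∪B∪C| = 56+68+33-24-13-24+12 = 108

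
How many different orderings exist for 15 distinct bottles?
15! = 1307674368000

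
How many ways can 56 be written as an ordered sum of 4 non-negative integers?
C(56+4-1, 4-1) = C(59, 3) = 32509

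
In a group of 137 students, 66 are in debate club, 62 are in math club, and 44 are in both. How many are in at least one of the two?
|A∪B| = |A| + |B| - |A∩B| = 66 + 62 - 44 = 84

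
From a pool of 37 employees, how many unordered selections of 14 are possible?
C(37,14) = 37!/(14!×23!) = 6107086800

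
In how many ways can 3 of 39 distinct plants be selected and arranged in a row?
P(39,3) = 39!/(39-3)! = 54834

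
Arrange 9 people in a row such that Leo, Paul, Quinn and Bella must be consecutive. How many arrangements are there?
Treat the 4 as one block: (9-4+1)! × 4! = 720 × 24 = 17280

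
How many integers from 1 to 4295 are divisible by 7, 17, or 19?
⌊4295/7⌋+⌊4295/17⌋+⌊4295/19⌋ - ⌊4295/119⌋-⌊4295/133⌋-⌊4295/323⌋ + ⌊4295/2261⌋ = 613+252+226 - 36-32-13 + 1 = 1011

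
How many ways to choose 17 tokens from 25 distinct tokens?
C(25,17) = 25!/(17!×8!) = 1081575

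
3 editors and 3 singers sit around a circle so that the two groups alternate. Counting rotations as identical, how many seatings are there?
Fix one of the editors: (3-1)! ways for the remaining editors, × 3! ways for the singers = 2 × 6 = 12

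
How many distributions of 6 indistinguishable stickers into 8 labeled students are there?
C(6+8-1, 8-1) = C(13, 7) = 1716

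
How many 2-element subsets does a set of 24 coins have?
C(24,2) = 24!/(2!×22!) = 276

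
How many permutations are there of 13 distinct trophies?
13! = 6227020800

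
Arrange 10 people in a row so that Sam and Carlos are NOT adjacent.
Total - adjacent = 10! - (10-1)!×2 = 3628800 - 725760 = 2903040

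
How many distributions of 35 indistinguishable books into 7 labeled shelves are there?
C(35+7-1, 7-1) = C(41, 6) = 4496388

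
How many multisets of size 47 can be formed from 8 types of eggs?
C(47+8-1, 8-1) = C(54, 7) = 177100560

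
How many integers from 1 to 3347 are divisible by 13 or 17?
⌊3347/13⌋ + ⌊3347/17⌋ - ⌊3347/221⌋ = 257 + 196 - 15 = 438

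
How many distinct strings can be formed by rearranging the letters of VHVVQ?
5! / (1! × 1! × 3!) = 20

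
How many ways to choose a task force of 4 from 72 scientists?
C(72,4) = 72!/(4!×68!) = 1028790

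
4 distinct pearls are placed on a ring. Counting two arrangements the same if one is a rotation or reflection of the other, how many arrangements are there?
(4-1)!/2 = 6/2 = 3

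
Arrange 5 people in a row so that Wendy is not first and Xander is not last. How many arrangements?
By inclusion-exclusion: 5! - 2×(5-1)! + (5-2)! = 120 - 48 + 6 = 78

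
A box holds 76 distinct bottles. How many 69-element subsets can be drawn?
C(76,69) = 76!/(69!×7!) = 2186189400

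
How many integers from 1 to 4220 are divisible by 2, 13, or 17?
⌊4220/2⌋+⌊4220/13⌋+⌊4220/17⌋ - ⌊4220/26⌋-⌊4220/34⌋-⌊4220/221⌋ + ⌊4220/442⌋ = 2110+324+248 - 162-124-19 + 9 = 2386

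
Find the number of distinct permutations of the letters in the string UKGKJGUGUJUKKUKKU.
17! / (3! × 6! × 2! × 6!) = 57177120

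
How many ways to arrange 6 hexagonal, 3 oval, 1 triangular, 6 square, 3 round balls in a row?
19! / (6! × 3! × 1! × 6! × 3!) = 6518191680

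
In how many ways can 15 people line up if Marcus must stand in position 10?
Fix one position: (15-1)! = 87178291200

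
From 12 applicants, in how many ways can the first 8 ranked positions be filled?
P(12,8) = 12!/(12-8)! = 19958400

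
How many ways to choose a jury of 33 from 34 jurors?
C(34,33) = 34!/(33!×1!) = 34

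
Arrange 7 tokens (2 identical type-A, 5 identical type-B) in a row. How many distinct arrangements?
7! / (2! × 5!) = 21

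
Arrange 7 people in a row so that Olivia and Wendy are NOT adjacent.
Total - adjacent = 7! - (7-1)!×2 = 5040 - 1440 = 3600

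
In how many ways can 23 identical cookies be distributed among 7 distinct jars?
C(23+7-1, 7-1) = C(29, 6) = 475020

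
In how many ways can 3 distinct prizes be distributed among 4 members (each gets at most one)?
P(4,3) = 4!/(4-3)! = 24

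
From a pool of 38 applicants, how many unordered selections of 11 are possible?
C(38,11) = 38!/(11!×27!) = 1203322288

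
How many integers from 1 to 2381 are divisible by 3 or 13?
⌊2381/3⌋ + ⌊2381/13⌋ - ⌊2381/39⌋ = 793 + 183 - 61 = 915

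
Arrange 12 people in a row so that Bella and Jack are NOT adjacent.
Total - adjacent = 12! - (12-1)!×2 = 479001600 - 79833600 = 399168000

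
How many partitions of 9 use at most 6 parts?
By conjugation, equals partitions of 9 into parts ≤ 6. Let r_j(i) = number of partitions of i into parts ≤ j, for i = 0..9. r_1(i) = 1 for all i; r_j(i) = r_{j-1}(i) + r_j(i-j). Rows j = 2..6: ≤2: 1 1 2 2 3 3 4 4 5 5; ≤3: 1 1 2 3 4 5 7 8 10 12; ≤4: 1 1 2 3 5 6 9 11 15 18; ≤5: 1 1 2 3 5 7 10 13 18 23; ≤6: 1 1 2 3 5 7 11 14 20 26. r_6(9) = 26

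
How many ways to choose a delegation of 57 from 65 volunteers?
C(65,57) = 65!/(57!×8!) = 5047381560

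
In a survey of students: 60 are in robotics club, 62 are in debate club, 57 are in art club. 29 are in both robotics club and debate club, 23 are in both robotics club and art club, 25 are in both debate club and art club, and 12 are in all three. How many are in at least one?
|A∪B∪C| = 60+62+57-29-23-25+12 = 114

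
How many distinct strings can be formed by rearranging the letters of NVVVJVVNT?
9! / (1! × 1! × 5! × 2!) = 1512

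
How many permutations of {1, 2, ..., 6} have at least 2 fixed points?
Exactly j fixed points: C(6,j)·!(6-j); sum over j ≥ 2 (derangement numbers via !m = (m-1)·(!(m-1) + !(m-2)): !0..!4 = 1, 0, 1, 2, 9). Σ_{j=2}^{6} C(6,j)·!(6-j) = C(6,2)·!4 + C(6,3)·!3 + C(6,4)·!2 + C(6,5)·!1 + C(6,6)·!0 = 15·9 + 20·2 + 15·1 + 6·0 + 1·1 = 191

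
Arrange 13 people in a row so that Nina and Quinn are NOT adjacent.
Total - adjacent = 13! - (13-1)!×2 = 6227020800 - 958003200 = 5269017600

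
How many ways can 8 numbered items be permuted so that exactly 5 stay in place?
Choose the 5 fixed points C(8,5) = 56, derange the rest: !3 = Σ_{j=0}^{3} (-1)^j·3!/j! = 6 - 6 + 3 - 1 = 2. Product = 56 × 2 = 112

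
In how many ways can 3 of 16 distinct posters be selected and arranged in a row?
P(16,3) = 16!/(16-3)! = 3360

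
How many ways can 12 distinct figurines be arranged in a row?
12! = 479001600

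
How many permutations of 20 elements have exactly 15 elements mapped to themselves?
Choose the 15 fixed points C(20,15) = 15504, derange the rest: !5 = Σ_{j=0}^{5} (-1)^j·5!/j! = 120 - 120 + 60 - 20 + 5 - 1 = 44. Product = 15504 × 44 = 682176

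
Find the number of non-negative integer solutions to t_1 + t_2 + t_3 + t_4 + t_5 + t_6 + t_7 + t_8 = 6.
C(6+8-1, 8-1) = C(13, 7) = 1716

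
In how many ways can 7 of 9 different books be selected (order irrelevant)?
C(9,7) = 9!/(7!×2!) = 36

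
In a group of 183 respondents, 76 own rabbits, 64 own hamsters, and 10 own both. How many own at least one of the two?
|A∪B| = |A| + |B| - |A∩B| = 76 + 64 - 10 = 130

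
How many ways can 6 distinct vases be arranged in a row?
6! = 720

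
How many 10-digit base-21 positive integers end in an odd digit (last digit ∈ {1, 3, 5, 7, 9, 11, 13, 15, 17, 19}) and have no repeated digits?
Last∈{1,3,5,7,9,11,13,15,17,19}. Last=0: 0. Last nonzero: 10×19×P(19,8) = 579018585600. Total = 579018585600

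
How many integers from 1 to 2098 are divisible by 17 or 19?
⌊2098/17⌋ + ⌊2098/19⌋ - ⌊2098/323⌋ = 123 + 110 - 6 = 227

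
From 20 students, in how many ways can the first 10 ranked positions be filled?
P(20,10) = 20!/(20-10)! = 670442572800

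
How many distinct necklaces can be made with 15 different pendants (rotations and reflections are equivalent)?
(15-1)!/2 = 87178291200/2 = 43589145600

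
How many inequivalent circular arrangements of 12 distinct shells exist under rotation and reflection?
(12-1)!/2 = 39916800/2 = 19958400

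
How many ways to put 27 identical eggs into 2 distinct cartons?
C(27+2-1, 2-1) = C(28, 1) = 28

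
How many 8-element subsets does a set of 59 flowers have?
C(59,8) = 59!/(8!×51!) = 2217471399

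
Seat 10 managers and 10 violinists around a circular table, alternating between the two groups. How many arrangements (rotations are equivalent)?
Fix one of the managers: (10-1)! ways for the remaining managers, × 10! ways for the violinists = 362880 × 3628800 = 1316818944000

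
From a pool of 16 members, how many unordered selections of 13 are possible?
C(16,13) = 16!/(13!×3!) = 560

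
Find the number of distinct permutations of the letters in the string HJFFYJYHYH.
10! / (3! × 2! × 2! × 3!) = 25200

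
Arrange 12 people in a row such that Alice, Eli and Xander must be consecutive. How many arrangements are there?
Treat the 3 as one block: (12-3+1)! × 3! = 3628800 × 6 = 21772800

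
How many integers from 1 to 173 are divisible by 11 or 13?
⌊173/11⌋ + ⌊173/13⌋ - ⌊173/143⌋ = 15 + 13 - 1 = 27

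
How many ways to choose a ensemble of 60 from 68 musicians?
C(68,60) = 68!/(60!×8!) = 7392009768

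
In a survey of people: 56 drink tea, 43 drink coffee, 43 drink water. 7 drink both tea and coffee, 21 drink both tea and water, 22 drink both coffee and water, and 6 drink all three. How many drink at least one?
|A∪B∪C| = 56+43+43-7-21-22+6 = 98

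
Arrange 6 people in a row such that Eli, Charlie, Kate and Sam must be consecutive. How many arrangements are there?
Treat the 4 as one block: (6-4+1)! × 4! = 6 × 24 = 144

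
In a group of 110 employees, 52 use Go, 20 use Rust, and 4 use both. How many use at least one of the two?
|A∪B| = |A| + |B| - |A∩B| = 52 + 20 - 4 = 68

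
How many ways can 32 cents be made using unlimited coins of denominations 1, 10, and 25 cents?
Coefficient of x^32 in 1/(1-x^1) · 1/(1-x^10) · 1/(1-x^25). Case on j = number of 25-cent coins (j = 0..1); remainder r = 32 - 25j is made from {1,10} in ⌊r/10⌋+1 ways. r = 32, 7 → 4 + 1 = 5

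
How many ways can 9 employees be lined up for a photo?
9! = 362880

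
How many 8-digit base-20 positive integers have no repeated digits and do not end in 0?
Last digit: 19 nonzero choices. First digit: 18 (nonzero, ≠last). Middle 6: P(18,6) = 13366080. Total = 4571199360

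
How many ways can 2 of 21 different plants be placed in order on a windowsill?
P(21,2) = 21!/(21-2)! = 420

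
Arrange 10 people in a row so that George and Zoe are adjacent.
Treat as block: (10-1)! × 2! = 362880 × 2 = 725760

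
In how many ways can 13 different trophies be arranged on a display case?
13! = 6227020800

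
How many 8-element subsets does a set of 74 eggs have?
C(74,8) = 74!/(8!×66!) = 15071474661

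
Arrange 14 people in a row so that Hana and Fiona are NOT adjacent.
Total - adjacent = 14! - (14-1)!×2 = 87178291200 - 12454041600 = 74724249600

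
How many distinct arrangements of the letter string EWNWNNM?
7! / (1! × 1! × 2! × 3!) = 420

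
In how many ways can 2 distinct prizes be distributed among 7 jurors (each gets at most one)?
P(7,2) = 7!/(7-2)! = 42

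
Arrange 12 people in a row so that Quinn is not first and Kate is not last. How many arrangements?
By inclusion-exclusion: 12! - 2×(12-1)! + (12-2)! = 479001600 - 79833600 + 3628800 = 402796800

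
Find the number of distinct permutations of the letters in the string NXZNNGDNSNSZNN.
14! / (2! × 1! × 7! × 1! × 1! × 2!) = 4324320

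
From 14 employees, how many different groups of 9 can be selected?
C(14,9) = 14!/(9!×5!) = 2002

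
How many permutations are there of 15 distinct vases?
15! = 1307674368000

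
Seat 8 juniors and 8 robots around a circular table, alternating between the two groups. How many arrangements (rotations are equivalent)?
Fix one of the juniors: (8-1)! ways for the remaining juniors, × 8! ways for the robots = 5040 × 40320 = 203212800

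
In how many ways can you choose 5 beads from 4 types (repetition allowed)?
C(5+4-1, 4-1) = C(8, 3) = 56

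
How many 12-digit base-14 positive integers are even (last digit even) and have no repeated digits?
Last∈{0,2,4,6,8,10,12}. Last=0: 3113510400. Last nonzero: 6×12×P(12,10) = 17244057600. Total = 20357568000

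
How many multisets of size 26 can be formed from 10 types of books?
C(26+10-1, 10-1) = C(35, 9) = 70607460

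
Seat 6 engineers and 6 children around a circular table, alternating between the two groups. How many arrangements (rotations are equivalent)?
Fix one of the engineers: (6-1)! ways for the remaining engineers, × 6! ways for the children = 120 × 720 = 86400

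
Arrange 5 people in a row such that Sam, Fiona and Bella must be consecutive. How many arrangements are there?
Treat the 3 as one block: (5-3+1)! × 3! = 6 × 6 = 36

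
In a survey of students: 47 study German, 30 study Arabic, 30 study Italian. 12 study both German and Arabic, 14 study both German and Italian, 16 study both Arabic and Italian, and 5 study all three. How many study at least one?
|A∪B∪C| = 47+30+30-12-14-16+5 = 70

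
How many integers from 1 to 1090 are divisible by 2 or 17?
⌊1090/2⌋ + ⌊1090/17⌋ - ⌊1090/34⌋ = 545 + 64 - 32 = 577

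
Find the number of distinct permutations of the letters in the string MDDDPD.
6! / (1! × 1! × 4!) = 30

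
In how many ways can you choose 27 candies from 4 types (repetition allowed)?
C(27+4-1, 4-1) = C(30, 3) = 4060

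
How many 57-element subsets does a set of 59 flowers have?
C(59,57) = 59!/(57!×2!) = 1711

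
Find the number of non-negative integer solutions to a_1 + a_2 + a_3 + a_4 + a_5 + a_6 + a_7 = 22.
C(22+7-1, 7-1) = C(28, 6) = 376740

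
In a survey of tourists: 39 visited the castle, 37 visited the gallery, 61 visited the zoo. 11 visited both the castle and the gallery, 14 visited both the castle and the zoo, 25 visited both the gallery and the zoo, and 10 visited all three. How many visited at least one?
|A∪B∪C| = 39+37+61-11-14-25+10 = 97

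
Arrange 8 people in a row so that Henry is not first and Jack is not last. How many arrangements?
By inclusion-exclusion: 8! - 2×(8-1)! + (8-2)! = 40320 - 10080 + 720 = 30960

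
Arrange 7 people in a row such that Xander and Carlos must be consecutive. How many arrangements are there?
Treat the 2 as one block: (7-2+1)! × 2! = 720 × 2 = 1440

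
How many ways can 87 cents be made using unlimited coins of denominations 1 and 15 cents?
Coefficient of x^87 in 1/(1-x^1) · 1/(1-x^15). Use j coins of 15 for j = 0..⌊87/15⌋ = 5, the rest in 1s: 5 + 1 = 6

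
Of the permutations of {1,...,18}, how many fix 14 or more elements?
Exactly j fixed points: C(18,j)·!(18-j); sum over j ≥ 14 (derangement numbers via !m = (m-1)·(!(m-1) + !(m-2)): !0..!4 = 1, 0, 1, 2, 9). Σ_{j=14}^{18} C(18,j)·!(18-j) = C(18,14)·!4 + C(18,15)·!3 + C(18,16)·!2 + C(18,17)·!1 + C(18,18)·!0 = 3060·9 + 816·2 + 153·1 + 18·0 + 1·1 = 29326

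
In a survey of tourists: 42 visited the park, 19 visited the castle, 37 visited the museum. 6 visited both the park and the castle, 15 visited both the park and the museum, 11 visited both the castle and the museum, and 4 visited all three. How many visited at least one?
|A∪B∪C| = 42+19+37-6-15-11+4 = 70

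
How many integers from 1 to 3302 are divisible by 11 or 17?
⌊3302/11⌋ + ⌊3302/17⌋ - ⌊3302/187⌋ = 300 + 194 - 17 = 477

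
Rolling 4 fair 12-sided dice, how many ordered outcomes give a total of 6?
Coefficient of x^6 in (x + x² + ... + x^12)^4. By inclusion-exclusion on dice exceeding 12: Σ_j (-1)^j C(4,j)·C(6-1-12j, 3) = C(4,0)·C(5,3) = 1·10 = 10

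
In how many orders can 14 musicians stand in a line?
14! = 87178291200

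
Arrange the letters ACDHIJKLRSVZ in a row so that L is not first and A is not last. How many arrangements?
By inclusion-exclusion: 12! - 2×(12-1)! + (12-2)! = 479001600 - 79833600 + 3628800 = 402796800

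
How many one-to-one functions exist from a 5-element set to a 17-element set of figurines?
P(17,5) = 17!/(17-5)! = 742560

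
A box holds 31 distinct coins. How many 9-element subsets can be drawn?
C(31,9) = 31!/(9!×22!) = 20160075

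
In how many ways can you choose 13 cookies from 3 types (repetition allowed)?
C(13+3-1, 3-1) = C(15, 2) = 105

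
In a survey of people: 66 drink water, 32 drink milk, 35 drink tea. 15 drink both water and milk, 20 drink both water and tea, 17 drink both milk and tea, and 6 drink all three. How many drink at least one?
|A∪B∪C| = 66+32+35-15-20-17+6 = 87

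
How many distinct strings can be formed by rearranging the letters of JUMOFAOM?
8! / (1! × 2! × 1! × 2! × 1! × 1!) = 10080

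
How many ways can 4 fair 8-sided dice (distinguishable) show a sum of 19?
Coefficient of x^19 in (x + x² + ... + x^8)^4. By inclusion-exclusion on dice exceeding 8: Σ_j (-1)^j C(4,j)·C(19-1-8j, 3) = C(4,0)·C(18,3) - C(4,1)·C(10,3) = 1·816 - 4·120 = 336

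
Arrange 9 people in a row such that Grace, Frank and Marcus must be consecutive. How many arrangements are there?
Treat the 3 as one block: (9-3+1)! × 3! = 5040 × 6 = 30240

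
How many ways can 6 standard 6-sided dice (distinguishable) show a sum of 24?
Coefficient of x^24 in (x + x² + ... + x^6)^6. By inclusion-exclusion on dice exceeding 6: Σ_j (-1)^j C(6,j)·C(24-1-6j, 5) = C(6,0)·C(23,5) - C(6,1)·C(17,5) + C(6,2)·C(11,5) - C(6,3)·C(5,5) = 1·33649 - 6·6188 + 15·462 - 20·1 = 3431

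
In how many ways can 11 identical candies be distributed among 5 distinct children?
C(11+5-1, 5-1) = C(15, 4) = 1365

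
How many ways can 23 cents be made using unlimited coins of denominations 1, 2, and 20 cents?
Coefficient of x^23 in 1/(1-x^1) · 1/(1-x^2) · 1/(1-x^20). Case on j = number of 20-cent coins (j = 0..1); remainder r = 23 - 20j is made from {1,2} in ⌊r/2⌋+1 ways. r = 23, 3 → 12 + 2 = 14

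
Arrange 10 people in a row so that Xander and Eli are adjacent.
Treat as block: (10-1)! × 2! = 362880 × 2 = 725760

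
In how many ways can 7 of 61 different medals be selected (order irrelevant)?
C(61,7) = 61!/(7!×54!) = 436270780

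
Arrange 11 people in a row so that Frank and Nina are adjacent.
Treat as block: (11-1)! × 2! = 3628800 × 2 = 7257600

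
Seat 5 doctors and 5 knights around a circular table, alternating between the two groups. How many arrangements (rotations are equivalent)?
Fix one of the doctors: (5-1)! ways for the remaining doctors, × 5! ways for the knights = 24 × 120 = 2880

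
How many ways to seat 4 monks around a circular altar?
Circular: fix one position, arrange the rest. (4-1)! = 6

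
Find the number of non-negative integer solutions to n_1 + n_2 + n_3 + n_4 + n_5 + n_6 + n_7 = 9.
C(9+7-1, 7-1) = C(15, 6) = 5005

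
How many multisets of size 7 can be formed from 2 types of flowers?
C(7+2-1, 2-1) = C(8, 1) = 8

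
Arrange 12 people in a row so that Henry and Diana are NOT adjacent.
Total - adjacent = 12! - (12-1)!×2 = 479001600 - 79833600 = 399168000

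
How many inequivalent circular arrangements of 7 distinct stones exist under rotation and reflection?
(7-1)!/2 = 720/2 = 360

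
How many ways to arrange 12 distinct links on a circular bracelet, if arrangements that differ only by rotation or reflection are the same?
(12-1)!/2 = 39916800/2 = 19958400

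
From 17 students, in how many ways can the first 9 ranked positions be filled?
P(17,9) = 17!/(17-9)! = 8821612800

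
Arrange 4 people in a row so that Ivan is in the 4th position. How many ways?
Fix one position: (4-1)! = 6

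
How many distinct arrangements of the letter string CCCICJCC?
8! / (1! × 1! × 6!) = 56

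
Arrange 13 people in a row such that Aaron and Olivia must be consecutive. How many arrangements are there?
Treat the 2 as one block: (13-2+1)! × 2! = 479001600 × 2 = 958003200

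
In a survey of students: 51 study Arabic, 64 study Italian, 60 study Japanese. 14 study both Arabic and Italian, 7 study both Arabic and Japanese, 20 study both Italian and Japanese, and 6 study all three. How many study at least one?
|A∪B∪C| = 51+64+60-14-7-20+6 = 140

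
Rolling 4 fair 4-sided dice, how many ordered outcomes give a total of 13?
Coefficient of x^13 in (x + x² + ... + x^4)^4. By inclusion-exclusion on dice exceeding 4: Σ_j (-1)^j C(4,j)·C(13-1-4j, 3) = C(4,0)·C(12,3) - C(4,1)·C(8,3) + C(4,2)·C(4,3) = 1·220 - 4·56 + 6·4 = 20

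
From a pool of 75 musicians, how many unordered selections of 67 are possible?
C(75,67) = 75!/(67!×8!) = 16871053725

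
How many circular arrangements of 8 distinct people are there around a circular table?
Circular: fix one position, arrange the rest. (8-1)! = 5040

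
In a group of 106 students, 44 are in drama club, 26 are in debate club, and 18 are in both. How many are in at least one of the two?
|A∪B| = |A| + |B| - |A∩B| = 44 + 26 - 18 = 52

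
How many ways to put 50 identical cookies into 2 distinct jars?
C(50+2-1, 2-1) = C(51, 1) = 51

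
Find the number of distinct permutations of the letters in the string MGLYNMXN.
8! / (1! × 2! × 1! × 2! × 1! × 1!) = 10080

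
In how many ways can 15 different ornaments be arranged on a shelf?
15! = 1307674368000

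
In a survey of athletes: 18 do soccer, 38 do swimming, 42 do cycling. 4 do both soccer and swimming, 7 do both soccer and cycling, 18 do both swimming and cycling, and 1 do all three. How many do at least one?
|A∪B∪C| = 18+38+42-4-7-18+1 = 70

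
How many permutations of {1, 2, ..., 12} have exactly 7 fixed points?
Choose the 7 fixed points C(12,7) = 792, derange the rest: !5 = Σ_{j=0}^{5} (-1)^j·5!/j! = 120 - 120 + 60 - 20 + 5 - 1 = 44. Product = 792 × 44 = 34848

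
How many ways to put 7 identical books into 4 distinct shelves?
C(7+4-1, 4-1) = C(10, 3) = 120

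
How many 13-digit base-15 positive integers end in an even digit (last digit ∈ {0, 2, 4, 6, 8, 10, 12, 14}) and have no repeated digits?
Last∈{0,2,4,6,8,10,12,14}. Last=0: 43589145600. Last nonzero: 7×13×P(13,11) = 283329446400. Total = 326918592000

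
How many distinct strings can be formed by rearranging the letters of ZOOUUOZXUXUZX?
13! / (4! × 3! × 3! × 3!) = 1201200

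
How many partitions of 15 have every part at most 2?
Let r_j(i) = number of partitions of i into parts ≤ j, for i = 0..15. r_1(i) = 1 for all i; r_j(i) = r_{j-1}(i) + r_j(i-j). Rows j = 2..2: ≤2: 1 1 2 2 3 3 4 4 5 5 6 6 7 7 8 8. r_2(15) = 8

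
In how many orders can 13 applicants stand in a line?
13! = 6227020800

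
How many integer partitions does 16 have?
Pentagonal recurrence p(n) = p(n-1) + p(n-2) - p(n-5) - p(n-7) + p(n-12) + p(n-15) - ... gives p(0..15) = 1, 1, 2, 3, 5, 7, 11, 15, 22, 30, 42, 56, 77, 101, 135, 176. p(16) = p(15) + p(14) - p(11) - p(9) + p(4) + p(1) = 176 + 135 - 56 - 30 + 5 + 1 = 231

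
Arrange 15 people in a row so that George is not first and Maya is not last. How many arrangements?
By inclusion-exclusion: 15! - 2×(15-1)! + (15-2)! = 1307674368000 - 174356582400 + 6227020800 = 1139544806400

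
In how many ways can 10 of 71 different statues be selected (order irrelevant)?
C(71,10) = 71!/(10!×61!) = 461738052776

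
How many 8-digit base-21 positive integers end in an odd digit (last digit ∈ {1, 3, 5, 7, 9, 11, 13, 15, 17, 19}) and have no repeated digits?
Last∈{1,3,5,7,9,11,13,15,17,19}. Last=0: 0. Last nonzero: 10×19×P(19,6) = 3711657600. Total = 3711657600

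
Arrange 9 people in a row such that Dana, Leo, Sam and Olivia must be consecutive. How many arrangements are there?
Treat the 4 as one block: (9-4+1)! × 4! = 720 × 24 = 17280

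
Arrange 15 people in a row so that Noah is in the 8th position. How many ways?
Fix one position: (15-1)! = 87178291200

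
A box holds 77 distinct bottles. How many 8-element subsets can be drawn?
C(77,8) = 77!/(8!×69!) = 21042072975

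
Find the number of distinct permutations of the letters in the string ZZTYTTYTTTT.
11! / (7! × 2! × 2!) = 1980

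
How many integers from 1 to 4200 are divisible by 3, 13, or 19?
⌊4200/3⌋+⌊4200/13⌋+⌊4200/19⌋ - ⌊4200/39⌋-⌊4200/57⌋-⌊4200/247⌋ + ⌊4200/741⌋ = 1400+323+221 - 107-73-17 + 5 = 1752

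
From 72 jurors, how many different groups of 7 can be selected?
C(72,7) = 72!/(7!×65!) = 1473109704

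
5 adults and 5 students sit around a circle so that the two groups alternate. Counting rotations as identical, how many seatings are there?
Fix one of the adults: (5-1)! ways for the remaining adults, × 5! ways for the students = 24 × 120 = 2880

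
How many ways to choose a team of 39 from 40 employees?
C(40,39) = 40!/(39!×1!) = 40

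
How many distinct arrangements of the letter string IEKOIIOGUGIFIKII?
16! / (2! × 2! × 1! × 2! × 7! × 1! × 1!) = 518918400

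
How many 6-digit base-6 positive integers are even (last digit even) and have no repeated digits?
Last∈{0,2,4}. Last=0: 120. Last nonzero: 2×4×P(4,4) = 192. Total = 312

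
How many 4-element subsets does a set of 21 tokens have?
C(21,4) = 21!/(4!×17!) = 5985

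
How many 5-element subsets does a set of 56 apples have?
C(56,5) = 56!/(5!×51!) = 3819816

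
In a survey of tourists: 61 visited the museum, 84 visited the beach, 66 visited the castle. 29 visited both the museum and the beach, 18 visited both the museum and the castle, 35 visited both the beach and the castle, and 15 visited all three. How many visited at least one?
|A∪B∪C| = 61+84+66-29-18-35+15 = 144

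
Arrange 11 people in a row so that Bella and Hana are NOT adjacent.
Total - adjacent = 11! - (11-1)!×2 = 39916800 - 7257600 = 32659200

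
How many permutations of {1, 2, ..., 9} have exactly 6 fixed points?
Choose the 6 fixed points C(9,6) = 84, derange the rest: !3 = Σ_{j=0}^{3} (-1)^j·3!/j! = 6 - 6 + 3 - 1 = 2. Product = 84 × 2 = 168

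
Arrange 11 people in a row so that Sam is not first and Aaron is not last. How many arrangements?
By inclusion-exclusion: 11! - 2×(11-1)! + (11-2)! = 39916800 - 7257600 + 362880 = 33022080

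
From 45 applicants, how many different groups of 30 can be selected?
C(45,30) = 45!/(30!×15!) = 344867425584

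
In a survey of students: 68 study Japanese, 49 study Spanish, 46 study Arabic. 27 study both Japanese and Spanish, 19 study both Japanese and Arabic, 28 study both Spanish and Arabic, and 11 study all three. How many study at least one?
|A∪B∪C| = 68+49+46-27-19-28+11 = 100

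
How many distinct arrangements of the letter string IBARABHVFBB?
11! / (4! × 1! × 1! × 2! × 1! × 1! × 1!) = 831600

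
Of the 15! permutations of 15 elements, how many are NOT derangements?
Complement of the derangements. !15 = Σ_{j=0}^{15} (-1)^j·15!/j! = 1307674368000 - 1307674368000 + 653837184000 - 217945728000 + 54486432000 - 10897286400 + 1816214400 - 259459200 + 32432400 - 3603600 + 360360 - 32760 + 2730 - 210 + 15 - 1 = 481066515734. 15! - !15 = 1307674368000 - 481066515734 = 826607852266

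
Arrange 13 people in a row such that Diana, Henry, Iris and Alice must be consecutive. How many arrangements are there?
Treat the 4 as one block: (13-4+1)! × 4! = 3628800 × 24 = 87091200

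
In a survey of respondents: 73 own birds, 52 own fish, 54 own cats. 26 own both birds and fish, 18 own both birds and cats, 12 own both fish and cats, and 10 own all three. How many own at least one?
|A∪B∪C| = 73+52+54-26-18-12+10 = 133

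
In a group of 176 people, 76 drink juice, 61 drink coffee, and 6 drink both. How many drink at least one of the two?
|A∪B| = |A| + |B| - |A∩B| = 76 + 61 - 6 = 131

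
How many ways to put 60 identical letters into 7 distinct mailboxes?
C(60+7-1, 7-1) = C(66, 6) = 90858768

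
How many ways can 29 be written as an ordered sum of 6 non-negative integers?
C(29+6-1, 6-1) = C(34, 5) = 278256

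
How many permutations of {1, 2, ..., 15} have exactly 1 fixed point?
Choose the 1 fixed point C(15,1) = 15, derange the rest: !14 = Σ_{j=0}^{14} (-1)^j·14!/j! = 87178291200 - 87178291200 + 43589145600 - 14529715200 + 3632428800 - 726485760 + 121080960 - 17297280 + 2162160 - 240240 + 24024 - 2184 + 182 - 14 + 1 = 32071101049. Product = 15 × 32071101049 = 481066515735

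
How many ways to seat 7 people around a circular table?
Circular: fix one position, arrange the rest. (7-1)! = 720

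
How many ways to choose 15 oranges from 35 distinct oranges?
C(35,15) = 35!/(15!×20!) = 3247943160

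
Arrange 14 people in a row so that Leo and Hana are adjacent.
Treat as block: (14-1)! × 2! = 6227020800 × 2 = 12454041600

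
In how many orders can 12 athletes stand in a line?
12! = 479001600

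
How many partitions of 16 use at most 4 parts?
By conjugation, equals partitions of 16 into parts ≤ 4. Let r_j(i) = number of partitions of i into parts ≤ j, for i = 0..16. r_1(i) = 1 for all i; r_j(i) = r_{j-1}(i) + r_j(i-j). Rows j = 2..4: ≤2: 1 1 2 2 3 3 4 4 5 5 6 6 7 7 8 8 9; ≤3: 1 1 2 3 4 5 7 8 10 12 14 16 19 21 24 27 30; ≤4: 1 1 2 3 5 6 9 11 15 18 23 27 34 39 47 54 64. r_4(16) = 64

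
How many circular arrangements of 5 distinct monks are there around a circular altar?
Circular: fix one position, arrange the rest. (5-1)! = 24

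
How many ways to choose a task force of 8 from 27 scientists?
C(27,8) = 27!/(8!×19!) = 2220075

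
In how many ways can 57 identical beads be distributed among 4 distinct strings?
C(57+4-1, 4-1) = C(60, 3) = 34220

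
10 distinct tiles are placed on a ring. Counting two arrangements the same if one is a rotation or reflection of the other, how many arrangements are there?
(10-1)!/2 = 362880/2 = 181440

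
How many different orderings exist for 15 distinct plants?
15! = 1307674368000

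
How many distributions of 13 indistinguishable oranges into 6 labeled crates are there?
C(13+6-1, 6-1) = C(18, 5) = 8568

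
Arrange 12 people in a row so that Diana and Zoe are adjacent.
Treat as block: (12-1)! × 2! = 39916800 × 2 = 79833600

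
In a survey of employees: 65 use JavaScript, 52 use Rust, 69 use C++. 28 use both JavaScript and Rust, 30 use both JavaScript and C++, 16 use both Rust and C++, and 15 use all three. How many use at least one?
|A∪B∪C| = 65+52+69-28-30-16+15 = 127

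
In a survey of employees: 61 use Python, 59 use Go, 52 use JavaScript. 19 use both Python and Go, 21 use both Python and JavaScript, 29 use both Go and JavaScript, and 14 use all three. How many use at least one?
|A∪B∪C| = 61+59+52-19-21-29+14 = 117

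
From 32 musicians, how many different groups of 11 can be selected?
C(32,11) = 32!/(11!×21!) = 129024480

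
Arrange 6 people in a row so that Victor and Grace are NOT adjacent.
Total - adjacent = 6! - (6-1)!×2 = 720 - 240 = 480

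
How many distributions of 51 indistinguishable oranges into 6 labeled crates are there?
C(51+6-1, 6-1) = C(56, 5) = 3819816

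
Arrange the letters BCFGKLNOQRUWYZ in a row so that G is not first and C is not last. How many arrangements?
By inclusion-exclusion: 14! - 2×(14-1)! + (14-2)! = 87178291200 - 12454041600 + 479001600 = 75203251200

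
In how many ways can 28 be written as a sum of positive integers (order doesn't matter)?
Pentagonal recurrence p(n) = p(n-1) + p(n-2) - p(n-5) - p(n-7) + p(n-12) + p(n-15) - ... gives p(0..27) = 1, 1, 2, 3, 5, 7, 11, 15, 22, 30, 42, 56, 77, 101, 135, 176, 231, 297, 385, 490, 627, 792, 1002, 1255, 1575, 1958, 2436, 3010. p(28) = p(27) + p(26) - p(23) - p(21) + p(16) + p(13) - p(6) - p(2) = 3010 + 2436 - 1255 - 792 + 231 + 101 - 11 - 2 = 3718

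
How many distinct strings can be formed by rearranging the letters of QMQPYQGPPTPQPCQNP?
17! / (1! × 1! × 1! × 6! × 1! × 1! × 1! × 5!) = 4116752640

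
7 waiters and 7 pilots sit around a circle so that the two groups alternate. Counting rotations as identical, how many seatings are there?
Fix one of the waiters: (7-1)! ways for the remaining waiters, × 7! ways for the pilots = 720 × 5040 = 3628800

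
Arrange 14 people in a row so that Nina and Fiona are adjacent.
Treat as block: (14-1)! × 2! = 6227020800 × 2 = 12454041600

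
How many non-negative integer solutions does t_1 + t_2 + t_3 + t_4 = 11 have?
C(11+4-1, 4-1) = C(14, 3) = 364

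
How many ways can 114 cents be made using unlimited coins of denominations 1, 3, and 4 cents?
Coefficient of x^114 in 1/(1-x^1) · 1/(1-x^3) · 1/(1-x^4). Case on j = number of 4-cent coins (j = 0..28); remainder r = 114 - 4j is made from {1,3} in ⌊r/3⌋+1 ways. r = 114, 110, 106, 102, 98, 94, 90, 86, 82, 78, 74, 70, 66, 62, 58, 54, 50, 46, 42, 38, 34, 30, 26, 22, 18, 14, 10, 6, 2 → 39 + 37 + 36 + 35 + 33 + 32 + 31 + 29 + 28 + 27 + 25 + 24 + 23 + 21 + 20 + 19 + 17 + 16 + 15 + 13 + 12 + 11 + 9 + 8 + 7 + 5 + 4 + 3 + 1 = 580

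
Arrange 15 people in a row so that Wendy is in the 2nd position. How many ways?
Fix one position: (15-1)! = 87178291200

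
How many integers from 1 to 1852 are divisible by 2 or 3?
⌊1852/2⌋ + ⌊1852/3⌋ - ⌊1852/6⌋ = 926 + 617 - 308 = 1235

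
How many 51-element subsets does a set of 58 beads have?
C(58,51) = 58!/(51!×7!) = 300674088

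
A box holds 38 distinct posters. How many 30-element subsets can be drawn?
C(38,30) = 38!/(30!×8!) = 48903492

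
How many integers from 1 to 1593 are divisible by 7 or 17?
⌊1593/7⌋ + ⌊1593/17⌋ - ⌊1593/119⌋ = 227 + 93 - 13 = 307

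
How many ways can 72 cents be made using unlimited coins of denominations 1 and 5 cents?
Coefficient of x^72 in 1/(1-x^1) · 1/(1-x^5). Use j coins of 5 for j = 0..⌊72/5⌋ = 14, the rest in 1s: 14 + 1 = 15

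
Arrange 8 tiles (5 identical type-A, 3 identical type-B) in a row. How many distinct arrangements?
8! / (5! × 3!) = 56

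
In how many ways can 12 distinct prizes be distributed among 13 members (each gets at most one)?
P(13,12) = 13!/(13-12)! = 6227020800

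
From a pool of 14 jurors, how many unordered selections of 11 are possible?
C(14,11) = 14!/(11!×3!) = 364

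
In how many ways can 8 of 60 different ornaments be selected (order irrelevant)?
C(60,8) = 60!/(8!×52!) = 2558620845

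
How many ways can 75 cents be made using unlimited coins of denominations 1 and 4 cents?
Coefficient of x^75 in 1/(1-x^1) · 1/(1-x^4). Use j coins of 4 for j = 0..⌊75/4⌋ = 18, the rest in 1s: 18 + 1 = 19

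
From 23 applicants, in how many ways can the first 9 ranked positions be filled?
P(23,9) = 23!/(23-9)! = 296541907200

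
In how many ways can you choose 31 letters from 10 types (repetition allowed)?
C(31+10-1, 10-1) = C(40, 9) = 273438880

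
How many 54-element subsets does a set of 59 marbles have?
C(59,54) = 59!/(54!×5!) = 5006386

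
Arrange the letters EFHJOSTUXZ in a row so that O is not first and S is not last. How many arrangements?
By inclusion-exclusion: 10! - 2×(10-1)! + (10-2)! = 3628800 - 725760 + 40320 = 2943360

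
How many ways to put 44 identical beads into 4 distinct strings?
C(44+4-1, 4-1) = C(47, 3) = 16215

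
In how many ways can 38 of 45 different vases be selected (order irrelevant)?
C(45,38) = 45!/(38!×7!) = 45379620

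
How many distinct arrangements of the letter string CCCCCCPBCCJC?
12! / (1! × 1! × 1! × 9!) = 1320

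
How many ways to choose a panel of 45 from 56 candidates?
C(56,45) = 56!/(45!×11!) = 148902215280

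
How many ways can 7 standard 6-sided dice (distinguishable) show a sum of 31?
Coefficient of x^31 in (x + x² + ... + x^6)^7. By inclusion-exclusion on dice exceeding 6: Σ_j (-1)^j C(7,j)·C(31-1-6j, 6) = C(7,0)·C(30,6) - C(7,1)·C(24,6) + C(7,2)·C(18,6) - C(7,3)·C(12,6) + C(7,4)·C(6,6) = 1·593775 - 7·134596 + 21·18564 - 35·924 + 35·1 = 9142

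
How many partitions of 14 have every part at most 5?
Let r_j(i) = number of partitions of i into parts ≤ j, for i = 0..14. r_1(i) = 1 for all i; r_j(i) = r_{j-1}(i) + r_j(i-j). Rows j = 2..5: ≤2: 1 1 2 2 3 3 4 4 5 5 6 6 7 7 8; ≤3: 1 1 2 3 4 5 7 8 10 12 14 16 19 21 24; ≤4: 1 1 2 3 5 6 9 11 15 18 23 27 34 39 47; ≤5: 1 1 2 3 5 7 10 13 18 23 30 37 47 57 70. r_5(14) = 70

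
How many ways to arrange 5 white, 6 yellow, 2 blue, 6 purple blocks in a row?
19! / (5! × 6! × 2! × 6!) = 977728752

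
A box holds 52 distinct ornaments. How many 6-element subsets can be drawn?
C(52,6) = 52!/(6!×46!) = 20358520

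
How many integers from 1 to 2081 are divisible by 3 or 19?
⌊2081/3⌋ + ⌊2081/19⌋ - ⌊2081/57⌋ = 693 + 109 - 36 = 766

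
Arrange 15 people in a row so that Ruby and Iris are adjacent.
Treat as block: (15-1)! × 2! = 87178291200 × 2 = 174356582400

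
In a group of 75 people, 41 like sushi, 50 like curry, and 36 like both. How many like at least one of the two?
|A∪B| = |A| + |B| - |A∩B| = 41 + 50 - 36 = 55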